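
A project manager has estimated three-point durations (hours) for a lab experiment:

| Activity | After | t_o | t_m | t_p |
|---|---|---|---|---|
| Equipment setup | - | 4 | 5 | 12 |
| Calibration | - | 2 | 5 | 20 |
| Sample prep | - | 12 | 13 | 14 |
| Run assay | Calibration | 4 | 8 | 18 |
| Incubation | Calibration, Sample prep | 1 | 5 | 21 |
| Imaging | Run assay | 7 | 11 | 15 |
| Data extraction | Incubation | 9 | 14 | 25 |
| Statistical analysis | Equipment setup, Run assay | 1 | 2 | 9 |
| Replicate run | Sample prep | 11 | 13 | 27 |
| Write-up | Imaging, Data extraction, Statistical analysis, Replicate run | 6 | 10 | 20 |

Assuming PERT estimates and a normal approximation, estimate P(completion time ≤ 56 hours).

te_Equipment setup = (4 + 4·5 + 12)/6 = 36/6 = 6; σ²_Equipment setup = ((12−4)/6)² = 1.778
te_Calibration = (2 + 4·5 + 20)/6 = 42/6 = 7; σ²_Calibration = ((20−2)/6)² = 9.000
te_Sample prep = (12 + 4·13 + 14)/6 = 78/6 = 13; σ²_Sample prep = ((14−12)/6)² = 0.111
te_Run assay = (4 + 4·8 + 18)/6 = 54/6 = 9; σ²_Run assay = ((18−4)/6)² = 5.444
te_Incubation = (1 + 4·5 + 21)/6 = 42/6 = 7; σ²_Incubation = ((21−1)/6)² = 11.111
te_Imaging = (7 + 4·11 + 15)/6 = 66/6 = 11; σ²_Imaging = ((15−7)/6)² = 1.778
te_Data extraction = (9 + 4·14 + 25)/6 = 90/6 = 15; σ²_Data extraction = ((25−9)/6)² = 7.111
te_Statistical analysis = (1 + 4·2 + 9)/6 = 18/6 = 3; σ²_Statistical analysis = ((9−1)/6)² = 1.778
te_Replicate run = (11 + 4·13 + 27)/6 = 90/6 = 15; σ²_Replicate run = ((27−11)/6)² = 7.111
te_Write-up = (6 + 4·10 + 20)/6 = 66/6 = 11; σ²_Write-up = ((20−6)/6)² = 5.444

Forward pass:
ES_Equipment setup = 0; EF_Equipment setup = 6
ES_Calibration = 0; EF_Calibration = 7
ES_Sample prep = 0; EF_Sample prep = 13
ES_Run assay = 7; EF_Run assay = 7+9 = 16
ES_Incubation = max(EF_Calibration=7, EF_Sample prep=13) = 13; EF_Incubation = 13+7 = 20
ES_Imaging = 16; EF_Imaging = 16+11 = 27
ES_Data extraction = 20; EF_Data extraction = 20+15 = 35
ES_Statistical analysis = max(EF_Equipment setup=6, EF_Run assay=16) = 16; EF_Statistical analysis = 16+3 = 19
ES_Replicate run = 13; EF_Replicate run = 13+15 = 28
ES_Write-up = max(EF_Imaging=27, EF_Data extraction=35, EF_Statistical analysis=19, EF_Replicate run=28) = 35; EF_Write-up = 35+11 = 46
Expected project duration μ = 46 hours. Critical path: Sample prep → Incubation → Data extraction → Write-up.

Variance along critical path = 0.111 + 11.111 + 7.111 + 5.444 = 23.778; σ = √23.778 = 4.876 hours.
Z = (56 − 46) / 4.876 = 2.051
P(T ≤ 56) = Φ(2.051) ≈ 0.980

0.980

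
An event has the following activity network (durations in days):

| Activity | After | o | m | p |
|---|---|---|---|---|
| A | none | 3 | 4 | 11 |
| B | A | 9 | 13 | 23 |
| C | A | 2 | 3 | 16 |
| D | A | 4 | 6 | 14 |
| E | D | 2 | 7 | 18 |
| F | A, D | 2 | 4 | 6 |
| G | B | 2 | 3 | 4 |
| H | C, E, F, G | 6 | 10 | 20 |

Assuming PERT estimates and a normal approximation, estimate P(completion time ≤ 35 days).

0.712

te_A = (3 + 4·4 + 11)/6 = 30/6 = 5; σ²_A = ((11−3)/6)² = 1.778
te_B = (9 + 4·13 + 23)/6 = 84/6 = 14; σ²_B = ((23−9)/6)² = 5.444
te_C = (2 + 4·3 + 16)/6 = 30/6 = 5; σ²_C = ((16−2)/6)² = 5.444
te_D = (4 + 4·6 + 14)/6 = 42/6 = 7; σ²_D = ((14−4)/6)² = 2.778
te_E = (2 + 4·7 + 18)/6 = 48/6 = 8; σ²_E = ((18−2)/6)² = 7.111
te_F = (2 + 4·4 + 6)/6 = 24/6 = 4; σ²_F = ((6−2)/6)² = 0.444
te_G = (2 + 4·3 + 4)/6 = 18/6 = 3; σ²_G = ((4−2)/6)² = 0.111
te_H = (6 + 4·10 + 20)/6 = 66/6 = 11; σ²_H = ((20−6)/6)² = 5.444

Forward pass:
ES_A = 0; EF_A = 5
ES_B = 5; EF_B = 5+14 = 19
ES_C = 5; EF_C = 5+5 = 10
ES_D = 5; EF_D = 5+7 = 12
ES_E = 12; EF_E = 12+8 = 20
ES_F = max(EF_A=5, EF_D=12) = 12; EF_F = 12+4 = 16
ES_G = 19; EF_G = 19+3 = 22
ES_H = max(EF_C=10, EF_E=20, EF_F=16, EF_G=22) = 22; EF_H = 22+11 = 33
Expected project duration μ = 33 days. Critical path: A → B → G → H.

Variance along critical path = 1.778 + 5.444 + 0.111 + 5.444 = 12.778; σ = √12.778 = 3.575 days.
Z = (35 − 33) / 3.575 = 0.560
P(T ≤ 35) = Φ(0.560) ≈ 0.712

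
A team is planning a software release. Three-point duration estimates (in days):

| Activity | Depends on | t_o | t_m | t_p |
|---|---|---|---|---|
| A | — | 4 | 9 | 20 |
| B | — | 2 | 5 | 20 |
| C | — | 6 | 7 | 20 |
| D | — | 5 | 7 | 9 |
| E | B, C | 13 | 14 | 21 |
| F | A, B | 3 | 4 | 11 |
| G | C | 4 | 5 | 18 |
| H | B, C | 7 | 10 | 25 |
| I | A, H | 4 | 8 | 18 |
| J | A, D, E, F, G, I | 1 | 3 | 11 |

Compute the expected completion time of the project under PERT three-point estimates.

te_A = (4 + 4·9 + 20)/6 = 60/6 = 10
te_B = (2 + 4·5 + 20)/6 = 42/6 = 7
te_C = (6 + 4·7 + 20)/6 = 54/6 = 9
te_D = (5 + 4·7 + 9)/6 = 42/6 = 7
te_E = (13 + 4·14 + 21)/6 = 90/6 = 15
te_F = (3 + 4·4 + 11)/6 = 30/6 = 5
te_G = (4 + 4·5 + 18)/6 = 42/6 = 7
te_H = (7 + 4·10 + 25)/6 = 72/6 = 12
te_I = (4 + 4·8 + 18)/6 = 54/6 = 9
te_J = (1 + 4·3 + 11)/6 = 24/6 = 4

Forward pass:
ES_A = 0; EF_A = 10
ES_B = 0; EF_B = 7
ES_C = 0; EF_C = 9
ES_D = 0; EF_D = 7
ES_E = max(EF_B=7, EF_C=9) = 9; EF_E = 9+15 = 24
ES_F = max(EF_A=10, EF_B=7) = 10; EF_F = 10+5 = 15
ES_G = 9; EF_G = 9+7 = 16
ES_H = max(EF_B=7, EF_C=9) = 9; EF_H = 9+12 = 21
ES_I = max(EF_A=10, EF_H=21) = 21; EF_I = 21+9 = 30
ES_J = max(EF_A=10, EF_D=7, EF_E=24, EF_F=15, EF_G=16, EF_I=30) = 30; EF_J = 30+4 = 34
Expected project duration μ = 34 days. Critical path: C → H → I → J.

34 days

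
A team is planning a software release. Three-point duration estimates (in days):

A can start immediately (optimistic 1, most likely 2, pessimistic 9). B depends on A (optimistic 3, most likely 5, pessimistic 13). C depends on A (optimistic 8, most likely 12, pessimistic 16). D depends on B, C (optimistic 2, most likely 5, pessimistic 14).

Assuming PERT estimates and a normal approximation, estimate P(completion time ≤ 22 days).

0.642

te_A = (1 + 4·2 + 9)/6 = 18/6 = 3; σ²_A = ((9−1)/6)² = 1.778
te_B = (3 + 4·5 + 13)/6 = 36/6 = 6; σ²_B = ((13−3)/6)² = 2.778
te_C = (8 + 4·12 + 16)/6 = 72/6 = 12; σ²_C = ((16−8)/6)² = 1.778
te_D = (2 + 4·5 + 14)/6 = 36/6 = 6; σ²_D = ((14−2)/6)² = 4.000

Forward pass:
ES_A = 0; EF_A = 3
ES_B = 3; EF_B = 3+6 = 9
ES_C = 3; EF_C = 3+12 = 15
ES_D = max(EF_B=9, EF_C=15) = 15; EF_D = 15+6 = 21
Expected project duration μ = 21 days. Critical path: A → C → D.

Variance along critical path = 1.778 + 1.778 + 4.000 = 7.556; σ = √7.556 = 2.749 days.
Z = (22 − 21) / 2.749 = 0.364
P(T ≤ 22) = Φ(0.364) ≈ 0.642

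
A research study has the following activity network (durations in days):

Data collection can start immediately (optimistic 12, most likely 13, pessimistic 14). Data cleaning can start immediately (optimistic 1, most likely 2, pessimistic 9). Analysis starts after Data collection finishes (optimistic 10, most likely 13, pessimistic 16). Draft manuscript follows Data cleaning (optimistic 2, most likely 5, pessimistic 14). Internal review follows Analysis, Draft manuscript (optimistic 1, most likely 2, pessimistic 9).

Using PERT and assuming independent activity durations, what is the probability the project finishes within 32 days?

te_Data collection = (12 + 4·13 + 14)/6 = 78/6 = 13; σ²_Data collection = ((14−12)/6)² = 0.111
te_Data cleaning = (1 + 4·2 + 9)/6 = 18/6 = 3; σ²_Data cleaning = ((9−1)/6)² = 1.778
te_Analysis = (10 + 4·13 + 16)/6 = 78/6 = 13; σ²_Analysis = ((16−10)/6)² = 1.000
te_Draft manuscript = (2 + 4·5 + 14)/6 = 36/6 = 6; σ²_Draft manuscript = ((14−2)/6)² = 4.000
te_Internal review = (1 + 4·2 + 9)/6 = 18/6 = 3; σ²_Internal review = ((9−1)/6)² = 1.778

Forward pass:
ES_Data collection = 0; EF_Data collection = 13
ES_Data cleaning = 0; EF_Data cleaning = 3
ES_Analysis = 13; EF_Analysis = 13+13 = 26
ES_Draft manuscript = 3; EF_Draft manuscript = 3+6 = 9
ES_Internal review = max(EF_Analysis=26, EF_Draft manuscript=9) = 26; EF_Internal review = 26+3 = 29
Expected project duration μ = 29 days. Critical path: Data collection → Analysis → Internal review.

Variance along critical path = 0.111 + 1.000 + 1.778 = 2.889; σ = √2.889 = 1.700 days.
Z = (32 − 29) / 1.700 = 1.765
P(T ≤ 32) = Φ(1.765) ≈ 0.961

0.961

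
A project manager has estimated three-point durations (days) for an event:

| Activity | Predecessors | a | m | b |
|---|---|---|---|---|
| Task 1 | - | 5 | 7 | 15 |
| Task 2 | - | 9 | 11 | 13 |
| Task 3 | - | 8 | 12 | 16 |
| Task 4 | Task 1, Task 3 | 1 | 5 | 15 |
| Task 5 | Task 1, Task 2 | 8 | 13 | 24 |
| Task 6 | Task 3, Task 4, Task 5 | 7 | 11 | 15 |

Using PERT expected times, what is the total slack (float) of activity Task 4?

7 days

te_Task 1 = (5 + 4·7 + 15)/6 = 48/6 = 8
te_Task 2 = (9 + 4·11 + 13)/6 = 66/6 = 11
te_Task 3 = (8 + 4·12 + 16)/6 = 72/6 = 12
te_Task 4 = (1 + 4·5 + 15)/6 = 36/6 = 6
te_Task 5 = (8 + 4·13 + 24)/6 = 84/6 = 14
te_Task 6 = (7 + 4·11 + 15)/6 = 66/6 = 11

Forward pass:
ES_Task 1 = 0; EF_Task 1 = 8
ES_Task 2 = 0; EF_Task 2 = 11
ES_Task 3 = 0; EF_Task 3 = 12
ES_Task 4 = max(EF_Task 1=8, EF_Task 3=12) = 12; EF_Task 4 = 12+6 = 18
ES_Task 5 = max(EF_Task 1=8, EF_Task 2=11) = 11; EF_Task 5 = 11+14 = 25
ES_Task 6 = max(EF_Task 3=12, EF_Task 4=18, EF_Task 5=25) = 25; EF_Task 6 = 25+11 = 36
Expected project duration μ = 36 days. Critical path: Task 2 → Task 5 → Task 6.

Backward pass:
LF_Task 6 = 36; LS_Task 6 = 36−11 = 25
LF_Task 5 = LS_Task 6 = 25; LS_Task 5 = 25−14 = 11
LF_Task 4 = LS_Task 6 = 25; LS_Task 4 = 25−6 = 19
LF_Task 3 = min(LS_Task 4=19, LS_Task 6=25) = 19; LS_Task 3 = 19−12 = 7
LF_Task 2 = LS_Task 5 = 11; LS_Task 2 = 11−11 = 0
LF_Task 1 = min(LS_Task 4=19, LS_Task 5=11) = 11; LS_Task 1 = 11−8 = 3
Slack_Task 4 = LS_Task 4 − ES_Task 4 = 19 − 12 = 7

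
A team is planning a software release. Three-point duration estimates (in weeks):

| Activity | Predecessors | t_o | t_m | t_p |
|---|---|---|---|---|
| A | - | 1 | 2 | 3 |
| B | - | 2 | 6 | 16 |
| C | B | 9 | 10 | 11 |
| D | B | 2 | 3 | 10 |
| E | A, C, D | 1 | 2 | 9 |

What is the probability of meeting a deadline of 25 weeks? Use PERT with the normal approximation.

0.968

te_A = (1 + 4·2 + 3)/6 = 12/6 = 2; σ²_A = ((3−1)/6)² = 0.111
te_B = (2 + 4·6 + 16)/6 = 42/6 = 7; σ²_B = ((16−2)/6)² = 5.444
te_C = (9 + 4·10 + 11)/6 = 60/6 = 10; σ²_C = ((11−9)/6)² = 0.111
te_D = (2 + 4·3 + 10)/6 = 24/6 = 4; σ²_D = ((10−2)/6)² = 1.778
te_E = (1 + 4·2 + 9)/6 = 18/6 = 3; σ²_E = ((9−1)/6)² = 1.778

Forward pass:
ES_A = 0; EF_A = 2
ES_B = 0; EF_B = 7
ES_C = 7; EF_C = 7+10 = 17
ES_D = 7; EF_D = 7+4 = 11
ES_E = max(EF_A=2, EF_C=17, EF_D=11) = 17; EF_E = 17+3 = 20
Expected project duration μ = 20 weeks. Critical path: B → C → E.

Variance along critical path = 5.444 + 0.111 + 1.778 = 7.333; σ = √7.333 = 2.708 weeks.
Z = (25 − 20) / 2.708 = 1.846
P(T ≤ 25) = Φ(1.846) ≈ 0.968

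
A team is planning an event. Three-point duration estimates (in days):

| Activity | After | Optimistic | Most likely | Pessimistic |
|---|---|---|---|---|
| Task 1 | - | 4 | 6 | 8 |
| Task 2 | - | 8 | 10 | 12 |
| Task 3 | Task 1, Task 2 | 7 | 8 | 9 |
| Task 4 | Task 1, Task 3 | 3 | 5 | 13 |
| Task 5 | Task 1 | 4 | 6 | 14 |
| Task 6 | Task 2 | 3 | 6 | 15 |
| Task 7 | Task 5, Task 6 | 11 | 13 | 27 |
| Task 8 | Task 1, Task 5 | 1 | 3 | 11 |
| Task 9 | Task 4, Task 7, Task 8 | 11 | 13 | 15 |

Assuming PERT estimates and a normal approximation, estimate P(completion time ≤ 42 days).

te_Task 1 = (4 + 4·6 + 8)/6 = 36/6 = 6; σ²_Task 1 = ((8−4)/6)² = 0.444
te_Task 2 = (8 + 4·10 + 12)/6 = 60/6 = 10; σ²_Task 2 = ((12−8)/6)² = 0.444
te_Task 3 = (7 + 4·8 + 9)/6 = 48/6 = 8; σ²_Task 3 = ((9−7)/6)² = 0.111
te_Task 4 = (3 + 4·5 + 13)/6 = 36/6 = 6; σ²_Task 4 = ((13−3)/6)² = 2.778
te_Task 5 = (4 + 4·6 + 14)/6 = 42/6 = 7; σ²_Task 5 = ((14−4)/6)² = 2.778
te_Task 6 = (3 + 4·6 + 15)/6 = 42/6 = 7; σ²_Task 6 = ((15−3)/6)² = 4.000
te_Task 7 = (11 + 4·13 + 27)/6 = 90/6 = 15; σ²_Task 7 = ((27−11)/6)² = 7.111
te_Task 8 = (1 + 4·3 + 11)/6 = 24/6 = 4; σ²_Task 8 = ((11−1)/6)² = 2.778
te_Task 9 = (11 + 4·13 + 15)/6 = 78/6 = 13; σ²_Task 9 = ((15−11)/6)² = 0.444

Forward pass:
ES_Task 1 = 0; EF_Task 1 = 6
ES_Task 2 = 0; EF_Task 2 = 10
ES_Task 3 = max(EF_Task 1=6, EF_Task 2=10) = 10; EF_Task 3 = 10+8 = 18
ES_Task 4 = max(EF_Task 1=6, EF_Task 3=18) = 18; EF_Task 4 = 18+6 = 24
ES_Task 5 = 6; EF_Task 5 = 6+7 = 13
ES_Task 6 = 10; EF_Task 6 = 10+7 = 17
ES_Task 7 = max(EF_Task 5=13, EF_Task 6=17) = 17; EF_Task 7 = 17+15 = 32
ES_Task 8 = max(EF_Task 1=6, EF_Task 5=13) = 13; EF_Task 8 = 13+4 = 17
ES_Task 9 = max(EF_Task 4=24, EF_Task 7=32, EF_Task 8=17) = 32; EF_Task 9 = 32+13 = 45
Expected project duration μ = 45 days. Critical path: Task 2 → Task 6 → Task 7 → Task 9.

Variance along critical path = 0.444 + 4.000 + 7.111 + 0.444 = 12.000; σ = √12.000 = 3.464 days.
Z = (42 − 45) / 3.464 = -0.866
P(T ≤ 42) = Φ(-0.866) ≈ 0.193

0.193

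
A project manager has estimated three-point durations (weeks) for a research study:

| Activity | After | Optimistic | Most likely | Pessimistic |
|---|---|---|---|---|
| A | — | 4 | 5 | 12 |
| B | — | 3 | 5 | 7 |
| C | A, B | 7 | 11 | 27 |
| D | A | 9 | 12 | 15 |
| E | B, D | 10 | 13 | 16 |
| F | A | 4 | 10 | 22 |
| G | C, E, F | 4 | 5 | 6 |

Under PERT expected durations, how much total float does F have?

14 weeks

te_A = (4 + 4·5 + 12)/6 = 36/6 = 6
te_B = (3 + 4·5 + 7)/6 = 30/6 = 5
te_C = (7 + 4·11 + 27)/6 = 78/6 = 13
te_D = (9 + 4·12 + 15)/6 = 72/6 = 12
te_E = (10 + 4·13 + 16)/6 = 78/6 = 13
te_F = (4 + 4·10 + 22)/6 = 66/6 = 11
te_G = (4 + 4·5 + 6)/6 = 30/6 = 5

Forward pass:
ES_A = 0; EF_A = 6
ES_B = 0; EF_B = 5
ES_C = max(EF_A=6, EF_B=5) = 6; EF_C = 6+13 = 19
ES_D = 6; EF_D = 6+12 = 18
ES_E = max(EF_B=5, EF_D=18) = 18; EF_E = 18+13 = 31
ES_F = 6; EF_F = 6+11 = 17
ES_G = max(EF_C=19, EF_E=31, EF_F=17) = 31; EF_G = 31+5 = 36
Expected project duration μ = 36 weeks. Critical path: A → D → E → G.

Backward pass:
LF_G = 36; LS_G = 36−5 = 31
LF_F = LS_G = 31; LS_F = 31−11 = 20
LF_E = LS_G = 31; LS_E = 31−13 = 18
LF_D = LS_E = 18; LS_D = 18−12 = 6
LF_C = LS_G = 31; LS_C = 31−13 = 18
LF_B = min(LS_C=18, LS_E=18) = 18; LS_B = 18−5 = 13
LF_A = min(LS_C=18, LS_D=6, LS_F=20) = 6; LS_A = 6−6 = 0
Slack_F = LS_F − ES_F = 20 − 6 = 14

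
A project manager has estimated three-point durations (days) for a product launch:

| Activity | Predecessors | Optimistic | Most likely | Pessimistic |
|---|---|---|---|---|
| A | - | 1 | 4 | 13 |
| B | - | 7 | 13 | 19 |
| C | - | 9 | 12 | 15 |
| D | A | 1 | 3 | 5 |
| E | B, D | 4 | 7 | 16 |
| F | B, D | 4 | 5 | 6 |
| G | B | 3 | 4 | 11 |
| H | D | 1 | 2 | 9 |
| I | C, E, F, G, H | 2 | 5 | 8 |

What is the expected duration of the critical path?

26 days

te_A = (1 + 4·4 + 13)/6 = 30/6 = 5
te_B = (7 + 4·13 + 19)/6 = 78/6 = 13
te_C = (9 + 4·12 + 15)/6 = 72/6 = 12
te_D = (1 + 4·3 + 5)/6 = 18/6 = 3
te_E = (4 + 4·7 + 16)/6 = 48/6 = 8
te_F = (4 + 4·5 + 6)/6 = 30/6 = 5
te_G = (3 + 4·4 + 11)/6 = 30/6 = 5
te_H = (1 + 4·2 + 9)/6 = 18/6 = 3
te_I = (2 + 4·5 + 8)/6 = 30/6 = 5

Forward pass:
ES_A = 0; EF_A = 5
ES_B = 0; EF_B = 13
ES_C = 0; EF_C = 12
ES_D = 5; EF_D = 5+3 = 8
ES_E = max(EF_B=13, EF_D=8) = 13; EF_E = 13+8 = 21
ES_F = max(EF_B=13, EF_D=8) = 13; EF_F = 13+5 = 18
ES_G = 13; EF_G = 13+5 = 18
ES_H = 8; EF_H = 8+3 = 11
ES_I = max(EF_C=12, EF_E=21, EF_F=18, EF_G=18, EF_H=11) = 21; EF_I = 21+5 = 26
Expected project duration μ = 26 days. Critical path: B → E → I.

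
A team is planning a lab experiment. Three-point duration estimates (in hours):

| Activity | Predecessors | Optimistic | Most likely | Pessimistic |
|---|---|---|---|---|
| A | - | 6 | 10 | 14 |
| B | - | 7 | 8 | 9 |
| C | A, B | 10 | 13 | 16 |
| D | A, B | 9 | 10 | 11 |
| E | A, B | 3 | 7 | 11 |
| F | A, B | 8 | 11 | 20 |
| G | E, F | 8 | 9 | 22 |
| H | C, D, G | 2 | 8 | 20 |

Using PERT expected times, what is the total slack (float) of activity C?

te_A = (6 + 4·10 + 14)/6 = 60/6 = 10
te_B = (7 + 4·8 + 9)/6 = 48/6 = 8
te_C = (10 + 4·13 + 16)/6 = 78/6 = 13
te_D = (9 + 4·10 + 11)/6 = 60/6 = 10
te_E = (3 + 4·7 + 11)/6 = 42/6 = 7
te_F = (8 + 4·11 + 20)/6 = 72/6 = 12
te_G = (8 + 4·9 + 22)/6 = 66/6 = 11
te_H = (2 + 4·8 + 20)/6 = 54/6 = 9

Forward pass:
ES_A = 0; EF_A = 10
ES_B = 0; EF_B = 8
ES_C = max(EF_A=10, EF_B=8) = 10; EF_C = 10+13 = 23
ES_D = max(EF_A=10, EF_B=8) = 10; EF_D = 10+10 = 20
ES_E = max(EF_A=10, EF_B=8) = 10; EF_E = 10+7 = 17
ES_F = max(EF_A=10, EF_B=8) = 10; EF_F = 10+12 = 22
ES_G = max(EF_E=17, EF_F=22) = 22; EF_G = 22+11 = 33
ES_H = max(EF_C=23, EF_D=20, EF_G=33) = 33; EF_H = 33+9 = 42
Expected project duration μ = 42 hours. Critical path: A → F → G → H.

Backward pass:
LF_H = 42; LS_H = 42−9 = 33
LF_G = LS_H = 33; LS_G = 33−11 = 22
LF_F = LS_G = 22; LS_F = 22−12 = 10
LF_E = LS_G = 22; LS_E = 22−7 = 15
LF_D = LS_H = 33; LS_D = 33−10 = 23
LF_C = LS_H = 33; LS_C = 33−13 = 20
LF_B = min(LS_C=20, LS_D=23, LS_E=15, LS_F=10) = 10; LS_B = 10−8 = 2
LF_A = min(LS_C=20, LS_D=23, LS_E=15, LS_F=10) = 10; LS_A = 10−10 = 0
Slack_C = LS_C − ES_C = 20 − 10 = 10

10 hours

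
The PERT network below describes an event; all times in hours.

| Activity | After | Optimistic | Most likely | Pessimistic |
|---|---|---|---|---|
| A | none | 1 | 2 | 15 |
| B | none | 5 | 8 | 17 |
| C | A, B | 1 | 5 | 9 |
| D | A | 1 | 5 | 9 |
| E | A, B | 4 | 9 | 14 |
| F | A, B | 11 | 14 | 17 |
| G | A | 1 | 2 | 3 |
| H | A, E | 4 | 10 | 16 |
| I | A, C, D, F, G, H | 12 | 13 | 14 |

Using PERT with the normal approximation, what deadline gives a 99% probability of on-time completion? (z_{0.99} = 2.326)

48.7 hours

te_A = (1 + 4·2 + 15)/6 = 24/6 = 4; σ²_A = ((15−1)/6)² = 5.444
te_B = (5 + 4·8 + 17)/6 = 54/6 = 9; σ²_B = ((17−5)/6)² = 4.000
te_C = (1 + 4·5 + 9)/6 = 30/6 = 5; σ²_C = ((9−1)/6)² = 1.778
te_D = (1 + 4·5 + 9)/6 = 30/6 = 5; σ²_D = ((9−1)/6)² = 1.778
te_E = (4 + 4·9 + 14)/6 = 54/6 = 9; σ²_E = ((14−4)/6)² = 2.778
te_F = (11 + 4·14 + 17)/6 = 84/6 = 14; σ²_F = ((17−11)/6)² = 1.000
te_G = (1 + 4·2 + 3)/6 = 12/6 = 2; σ²_G = ((3−1)/6)² = 0.111
te_H = (4 + 4·10 + 16)/6 = 60/6 = 10; σ²_H = ((16−4)/6)² = 4.000
te_I = (12 + 4·13 + 14)/6 = 78/6 = 13; σ²_I = ((14−12)/6)² = 0.111

Forward pass:
ES_A = 0; EF_A = 4
ES_B = 0; EF_B = 9
ES_C = max(EF_A=4, EF_B=9) = 9; EF_C = 9+5 = 14
ES_D = 4; EF_D = 4+5 = 9
ES_E = max(EF_A=4, EF_B=9) = 9; EF_E = 9+9 = 18
ES_F = max(EF_A=4, EF_B=9) = 9; EF_F = 9+14 = 23
ES_G = 4; EF_G = 4+2 = 6
ES_H = max(EF_A=4, EF_E=18) = 18; EF_H = 18+10 = 28
ES_I = max(EF_A=4, EF_C=14, EF_D=9, EF_F=23, EF_G=6, EF_H=28) = 28; EF_I = 28+13 = 41
Expected project duration μ = 41 hours. Critical path: B → E → H → I.

Variance along critical path = 4.000 + 2.778 + 4.000 + 0.111 = 10.889; σ = 3.300 hours.
D = μ + z·σ = 41 + 2.326·3.300 = 48.7 hours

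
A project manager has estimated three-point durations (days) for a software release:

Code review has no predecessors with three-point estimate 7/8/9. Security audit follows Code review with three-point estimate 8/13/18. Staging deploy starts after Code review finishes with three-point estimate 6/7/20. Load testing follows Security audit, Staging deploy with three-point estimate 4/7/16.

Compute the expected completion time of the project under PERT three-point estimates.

29 days

te_Code review = (7 + 4·8 + 9)/6 = 48/6 = 8
te_Security audit = (8 + 4·13 + 18)/6 = 78/6 = 13
te_Staging deploy = (6 + 4·7 + 20)/6 = 54/6 = 9
te_Load testing = (4 + 4·7 + 16)/6 = 48/6 = 8

Forward pass:
ES_Code review = 0; EF_Code review = 8
ES_Security audit = 8; EF_Security audit = 8+13 = 21
ES_Staging deploy = 8; EF_Staging deploy = 8+9 = 17
ES_Load testing = max(EF_Security audit=21, EF_Staging deploy=17) = 21; EF_Load testing = 21+8 = 29
Expected project duration μ = 29 days. Critical path: Code review → Security audit → Load testing.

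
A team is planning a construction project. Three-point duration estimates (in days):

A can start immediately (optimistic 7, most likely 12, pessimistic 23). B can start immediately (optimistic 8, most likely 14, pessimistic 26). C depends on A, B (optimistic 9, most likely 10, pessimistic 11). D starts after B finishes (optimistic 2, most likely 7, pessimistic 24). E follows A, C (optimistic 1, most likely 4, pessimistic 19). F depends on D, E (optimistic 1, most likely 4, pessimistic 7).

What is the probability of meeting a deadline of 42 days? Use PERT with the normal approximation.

te_A = (7 + 4·12 + 23)/6 = 78/6 = 13; σ²_A = ((23−7)/6)² = 7.111
te_B = (8 + 4·14 + 26)/6 = 90/6 = 15; σ²_B = ((26−8)/6)² = 9.000
te_C = (9 + 4·10 + 11)/6 = 60/6 = 10; σ²_C = ((11−9)/6)² = 0.111
te_D = (2 + 4·7 + 24)/6 = 54/6 = 9; σ²_D = ((24−2)/6)² = 13.444
te_E = (1 + 4·4 + 19)/6 = 36/6 = 6; σ²_E = ((19−1)/6)² = 9.000
te_F = (1 + 4·4 + 7)/6 = 24/6 = 4; σ²_F = ((7−1)/6)² = 1.000

Forward pass:
ES_A = 0; EF_A = 13
ES_B = 0; EF_B = 15
ES_C = max(EF_A=13, EF_B=15) = 15; EF_C = 15+10 = 25
ES_D = 15; EF_D = 15+9 = 24
ES_E = max(EF_A=13, EF_C=25) = 25; EF_E = 25+6 = 31
ES_F = max(EF_D=24, EF_E=31) = 31; EF_F = 31+4 = 35
Expected project duration μ = 35 days. Critical path: B → C → E → F.

Variance along critical path = 9.000 + 0.111 + 9.000 + 1.000 = 19.111; σ = √19.111 = 4.372 days.
Z = (42 − 35) / 4.372 = 1.601
P(T ≤ 42) = Φ(1.601) ≈ 0.945

0.945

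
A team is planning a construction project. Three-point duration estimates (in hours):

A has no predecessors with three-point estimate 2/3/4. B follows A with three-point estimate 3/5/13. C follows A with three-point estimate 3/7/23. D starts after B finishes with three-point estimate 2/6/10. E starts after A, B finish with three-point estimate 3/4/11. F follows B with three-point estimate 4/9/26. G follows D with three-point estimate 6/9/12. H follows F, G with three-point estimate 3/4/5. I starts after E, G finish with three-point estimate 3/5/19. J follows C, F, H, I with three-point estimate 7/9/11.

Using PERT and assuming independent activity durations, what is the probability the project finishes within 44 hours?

0.864

te_A = (2 + 4·3 + 4)/6 = 18/6 = 3; σ²_A = ((4−2)/6)² = 0.111
te_B = (3 + 4·5 + 13)/6 = 36/6 = 6; σ²_B = ((13−3)/6)² = 2.778
te_C = (3 + 4·7 + 23)/6 = 54/6 = 9; σ²_C = ((23−3)/6)² = 11.111
te_D = (2 + 4·6 + 10)/6 = 36/6 = 6; σ²_D = ((10−2)/6)² = 1.778
te_E = (3 + 4·4 + 11)/6 = 30/6 = 5; σ²_E = ((11−3)/6)² = 1.778
te_F = (4 + 4·9 + 26)/6 = 66/6 = 11; σ²_F = ((26−4)/6)² = 13.444
te_G = (6 + 4·9 + 12)/6 = 54/6 = 9; σ²_G = ((12−6)/6)² = 1.000
te_H = (3 + 4·4 + 5)/6 = 24/6 = 4; σ²_H = ((5−3)/6)² = 0.111
te_I = (3 + 4·5 + 19)/6 = 42/6 = 7; σ²_I = ((19−3)/6)² = 7.111
te_J = (7 + 4·9 + 11)/6 = 54/6 = 9; σ²_J = ((11−7)/6)² = 0.444

Forward pass:
ES_A = 0; EF_A = 3
ES_B = 3; EF_B = 3+6 = 9
ES_C = 3; EF_C = 3+9 = 12
ES_D = 9; EF_D = 9+6 = 15
ES_E = max(EF_A=3, EF_B=9) = 9; EF_E = 9+5 = 14
ES_F = 9; EF_F = 9+11 = 20
ES_G = 15; EF_G = 15+9 = 24
ES_H = max(EF_F=20, EF_G=24) = 24; EF_H = 24+4 = 28
ES_I = max(EF_E=14, EF_G=24) = 24; EF_I = 24+7 = 31
ES_J = max(EF_C=12, EF_F=20, EF_H=28, EF_I=31) = 31; EF_J = 31+9 = 40
Expected project duration μ = 40 hours. Critical path: A → B → D → G → I → J.

Variance along critical path = 0.111 + 2.778 + 1.778 + 1.000 + 7.111 + 0.444 = 13.222; σ = √13.222 = 3.636 hours.
Z = (44 − 40) / 3.636 = 1.100
P(T ≤ 44) = Φ(1.100) ≈ 0.864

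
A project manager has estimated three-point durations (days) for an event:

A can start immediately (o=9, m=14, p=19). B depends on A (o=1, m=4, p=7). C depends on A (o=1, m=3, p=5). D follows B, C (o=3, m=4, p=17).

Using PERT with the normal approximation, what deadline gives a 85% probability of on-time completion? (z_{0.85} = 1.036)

te_A = (9 + 4·14 + 19)/6 = 84/6 = 14; σ²_A = ((19−9)/6)² = 2.778
te_B = (1 + 4·4 + 7)/6 = 24/6 = 4; σ²_B = ((7−1)/6)² = 1.000
te_C = (1 + 4·3 + 5)/6 = 18/6 = 3; σ²_C = ((5−1)/6)² = 0.444
te_D = (3 + 4·4 + 17)/6 = 36/6 = 6; σ²_D = ((17−3)/6)² = 5.444

Forward pass:
ES_A = 0; EF_A = 14
ES_B = 14; EF_B = 14+4 = 18
ES_C = 14; EF_C = 14+3 = 17
ES_D = max(EF_B=18, EF_C=17) = 18; EF_D = 18+6 = 24
Expected project duration μ = 24 days. Critical path: A → B → D.

Variance along critical path = 2.778 + 1.000 + 5.444 = 9.222; σ = 3.037 days.
D = μ + z·σ = 24 + 1.036·3.037 = 27.1 days

27.1 days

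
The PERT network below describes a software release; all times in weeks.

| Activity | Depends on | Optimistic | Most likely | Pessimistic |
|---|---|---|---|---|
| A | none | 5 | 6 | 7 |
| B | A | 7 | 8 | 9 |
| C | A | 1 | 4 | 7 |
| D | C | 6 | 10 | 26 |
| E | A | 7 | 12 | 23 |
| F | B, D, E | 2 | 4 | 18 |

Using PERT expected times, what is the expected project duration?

te_A = (5 + 4·6 + 7)/6 = 36/6 = 6
te_B = (7 + 4·8 + 9)/6 = 48/6 = 8
te_C = (1 + 4·4 + 7)/6 = 24/6 = 4
te_D = (6 + 4·10 + 26)/6 = 72/6 = 12
te_E = (7 + 4·12 + 23)/6 = 78/6 = 13
te_F = (2 + 4·4 + 18)/6 = 36/6 = 6

Forward pass:
ES_A = 0; EF_A = 6
ES_B = 6; EF_B = 6+8 = 14
ES_C = 6; EF_C = 6+4 = 10
ES_D = 10; EF_D = 10+12 = 22
ES_E = 6; EF_E = 6+13 = 19
ES_F = max(EF_B=14, EF_D=22, EF_E=19) = 22; EF_F = 22+6 = 28
Expected project duration μ = 28 weeks. Critical path: A → C → D → F.

28 weeks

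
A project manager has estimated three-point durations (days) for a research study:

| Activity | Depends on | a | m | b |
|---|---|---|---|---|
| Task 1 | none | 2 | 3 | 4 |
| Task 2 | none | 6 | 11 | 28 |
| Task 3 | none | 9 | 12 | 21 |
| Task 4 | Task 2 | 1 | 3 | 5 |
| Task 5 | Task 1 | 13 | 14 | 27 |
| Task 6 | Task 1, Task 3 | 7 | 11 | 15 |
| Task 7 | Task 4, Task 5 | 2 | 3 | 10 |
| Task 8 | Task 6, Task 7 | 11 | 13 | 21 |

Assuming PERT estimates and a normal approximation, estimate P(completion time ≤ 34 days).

0.086

te_Task 1 = (2 + 4·3 + 4)/6 = 18/6 = 3; σ²_Task 1 = ((4−2)/6)² = 0.111
te_Task 2 = (6 + 4·11 + 28)/6 = 78/6 = 13; σ²_Task 2 = ((28−6)/6)² = 13.444
te_Task 3 = (9 + 4·12 + 21)/6 = 78/6 = 13; σ²_Task 3 = ((21−9)/6)² = 4.000
te_Task 4 = (1 + 4·3 + 5)/6 = 18/6 = 3; σ²_Task 4 = ((5−1)/6)² = 0.444
te_Task 5 = (13 + 4·14 + 27)/6 = 96/6 = 16; σ²_Task 5 = ((27−13)/6)² = 5.444
te_Task 6 = (7 + 4·11 + 15)/6 = 66/6 = 11; σ²_Task 6 = ((15−7)/6)² = 1.778
te_Task 7 = (2 + 4·3 + 10)/6 = 24/6 = 4; σ²_Task 7 = ((10−2)/6)² = 1.778
te_Task 8 = (11 + 4·13 + 21)/6 = 84/6 = 14; σ²_Task 8 = ((21−11)/6)² = 2.778

Forward pass:
ES_Task 1 = 0; EF_Task 1 = 3
ES_Task 2 = 0; EF_Task 2 = 13
ES_Task 3 = 0; EF_Task 3 = 13
ES_Task 4 = 13; EF_Task 4 = 13+3 = 16
ES_Task 5 = 3; EF_Task 5 = 3+16 = 19
ES_Task 6 = max(EF_Task 1=3, EF_Task 3=13) = 13; EF_Task 6 = 13+11 = 24
ES_Task 7 = max(EF_Task 4=16, EF_Task 5=19) = 19; EF_Task 7 = 19+4 = 23
ES_Task 8 = max(EF_Task 6=24, EF_Task 7=23) = 24; EF_Task 8 = 24+14 = 38
Expected project duration μ = 38 days. Critical path: Task 3 → Task 6 → Task 8.

Variance along critical path = 4.000 + 1.778 + 2.778 = 8.556; σ = √8.556 = 2.925 days.
Z = (34 − 38) / 2.925 = -1.368
P(T ≤ 34) = Φ(-1.368) ≈ 0.086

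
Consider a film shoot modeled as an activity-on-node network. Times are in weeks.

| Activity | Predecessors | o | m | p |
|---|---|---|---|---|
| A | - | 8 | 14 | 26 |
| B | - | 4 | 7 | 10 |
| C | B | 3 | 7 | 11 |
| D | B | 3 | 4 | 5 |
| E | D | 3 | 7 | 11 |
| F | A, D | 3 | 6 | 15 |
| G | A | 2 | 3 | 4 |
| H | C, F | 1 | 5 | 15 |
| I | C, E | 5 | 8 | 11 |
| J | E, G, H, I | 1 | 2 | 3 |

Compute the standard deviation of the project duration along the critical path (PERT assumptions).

te_A = (8 + 4·14 + 26)/6 = 90/6 = 15; σ²_A = ((26−8)/6)² = 9.000
te_B = (4 + 4·7 + 10)/6 = 42/6 = 7; σ²_B = ((10−4)/6)² = 1.000
te_C = (3 + 4·7 + 11)/6 = 42/6 = 7; σ²_C = ((11−3)/6)² = 1.778
te_D = (3 + 4·4 + 5)/6 = 24/6 = 4; σ²_D = ((5−3)/6)² = 0.111
te_E = (3 + 4·7 + 11)/6 = 42/6 = 7; σ²_E = ((11−3)/6)² = 1.778
te_F = (3 + 4·6 + 15)/6 = 42/6 = 7; σ²_F = ((15−3)/6)² = 4.000
te_G = (2 + 4·3 + 4)/6 = 18/6 = 3; σ²_G = ((4−2)/6)² = 0.111
te_H = (1 + 4·5 + 15)/6 = 36/6 = 6; σ²_H = ((15−1)/6)² = 5.444
te_I = (5 + 4·8 + 11)/6 = 48/6 = 8; σ²_I = ((11−5)/6)² = 1.000
te_J = (1 + 4·2 + 3)/6 = 12/6 = 2; σ²_J = ((3−1)/6)² = 0.111

Forward pass:
ES_A = 0; EF_A = 15
ES_B = 0; EF_B = 7
ES_C = 7; EF_C = 7+7 = 14
ES_D = 7; EF_D = 7+4 = 11
ES_E = 11; EF_E = 11+7 = 18
ES_F = max(EF_A=15, EF_D=11) = 15; EF_F = 15+7 = 22
ES_G = 15; EF_G = 15+3 = 18
ES_H = max(EF_C=14, EF_F=22) = 22; EF_H = 22+6 = 28
ES_I = max(EF_C=14, EF_E=18) = 18; EF_I = 18+8 = 26
ES_J = max(EF_E=18, EF_G=18, EF_H=28, EF_I=26) = 28; EF_J = 28+2 = 30
Expected project duration μ = 30 weeks. Critical path: A → F → H → J.

Variance along critical path = 9.000 + 4.000 + 5.444 + 0.111 = 18.556
σ = √18.556 = 4.308 weeks

4.31 weeks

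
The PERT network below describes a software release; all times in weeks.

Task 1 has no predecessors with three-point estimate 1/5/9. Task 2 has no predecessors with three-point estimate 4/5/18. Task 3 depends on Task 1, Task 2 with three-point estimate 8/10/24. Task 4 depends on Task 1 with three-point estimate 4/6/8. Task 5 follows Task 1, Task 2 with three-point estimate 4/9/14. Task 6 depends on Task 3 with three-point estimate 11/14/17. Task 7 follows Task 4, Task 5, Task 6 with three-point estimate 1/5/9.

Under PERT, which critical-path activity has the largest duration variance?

te_Task 1 = (1 + 4·5 + 9)/6 = 30/6 = 5; σ²_Task 1 = ((9−1)/6)² = 1.778
te_Task 2 = (4 + 4·5 + 18)/6 = 42/6 = 7; σ²_Task 2 = ((18−4)/6)² = 5.444
te_Task 3 = (8 + 4·10 + 24)/6 = 72/6 = 12; σ²_Task 3 = ((24−8)/6)² = 7.111
te_Task 4 = (4 + 4·6 + 8)/6 = 36/6 = 6; σ²_Task 4 = ((8−4)/6)² = 0.444
te_Task 5 = (4 + 4·9 + 14)/6 = 54/6 = 9; σ²_Task 5 = ((14−4)/6)² = 2.778
te_Task 6 = (11 + 4·14 + 17)/6 = 84/6 = 14; σ²_Task 6 = ((17−11)/6)² = 1.000
te_Task 7 = (1 + 4·5 + 9)/6 = 30/6 = 5; σ²_Task 7 = ((9−1)/6)² = 1.778

Forward pass:
ES_Task 1 = 0; EF_Task 1 = 5
ES_Task 2 = 0; EF_Task 2 = 7
ES_Task 3 = max(EF_Task 1=5, EF_Task 2=7) = 7; EF_Task 3 = 7+12 = 19
ES_Task 4 = 5; EF_Task 4 = 5+6 = 11
ES_Task 5 = max(EF_Task 1=5, EF_Task 2=7) = 7; EF_Task 5 = 7+9 = 16
ES_Task 6 = 19; EF_Task 6 = 19+14 = 33
ES_Task 7 = max(EF_Task 4=11, EF_Task 5=16, EF_Task 6=33) = 33; EF_Task 7 = 33+5 = 38
Expected project duration μ = 38 weeks. Critical path: Task 2 → Task 3 → Task 6 → Task 7.

Variances on critical path: σ²_Task 2=5.444, σ²_Task 3=7.111, σ²_Task 6=1.000, σ²_Task 7=1.778.
Largest is σ²_Task 3 = 7.111.

Task 3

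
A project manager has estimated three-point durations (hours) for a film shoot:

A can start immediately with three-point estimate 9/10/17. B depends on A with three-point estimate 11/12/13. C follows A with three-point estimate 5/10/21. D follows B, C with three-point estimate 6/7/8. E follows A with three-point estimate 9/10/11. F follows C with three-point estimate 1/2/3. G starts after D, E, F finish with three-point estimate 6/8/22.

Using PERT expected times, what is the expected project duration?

te_A = (9 + 4·10 + 17)/6 = 66/6 = 11
te_B = (11 + 4·12 + 13)/6 = 72/6 = 12
te_C = (5 + 4·10 + 21)/6 = 66/6 = 11
te_D = (6 + 4·7 + 8)/6 = 42/6 = 7
te_E = (9 + 4·10 + 11)/6 = 60/6 = 10
te_F = (1 + 4·2 + 3)/6 = 12/6 = 2
te_G = (6 + 4·8 + 22)/6 = 60/6 = 10

Forward pass:
ES_A = 0; EF_A = 11
ES_B = 11; EF_B = 11+12 = 23
ES_C = 11; EF_C = 11+11 = 22
ES_D = max(EF_B=23, EF_C=22) = 23; EF_D = 23+7 = 30
ES_E = 11; EF_E = 11+10 = 21
ES_F = 22; EF_F = 22+2 = 24
ES_G = max(EF_D=30, EF_E=21, EF_F=24) = 30; EF_G = 30+10 = 40
Expected project duration μ = 40 hours. Critical path: A → B → D → G.

40 hours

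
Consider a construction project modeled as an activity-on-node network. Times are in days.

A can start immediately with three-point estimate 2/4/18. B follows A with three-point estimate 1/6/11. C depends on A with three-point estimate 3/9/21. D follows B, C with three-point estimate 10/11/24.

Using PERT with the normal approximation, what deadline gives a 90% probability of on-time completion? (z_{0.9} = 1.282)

te_A = (2 + 4·4 + 18)/6 = 36/6 = 6; σ²_A = ((18−2)/6)² = 7.111
te_B = (1 + 4·6 + 11)/6 = 36/6 = 6; σ²_B = ((11−1)/6)² = 2.778
te_C = (3 + 4·9 + 21)/6 = 60/6 = 10; σ²_C = ((21−3)/6)² = 9.000
te_D = (10 + 4·11 + 24)/6 = 78/6 = 13; σ²_D = ((24−10)/6)² = 5.444

Forward pass:
ES_A = 0; EF_A = 6
ES_B = 6; EF_B = 6+6 = 12
ES_C = 6; EF_C = 6+10 = 16
ES_D = max(EF_B=12, EF_C=16) = 16; EF_D = 16+13 = 29
Expected project duration μ = 29 days. Critical path: A → C → D.

Variance along critical path = 7.111 + 9.000 + 5.444 = 21.556; σ = 4.643 days.
D = μ + z·σ = 29 + 1.282·4.643 = 35.0 days

35.0 days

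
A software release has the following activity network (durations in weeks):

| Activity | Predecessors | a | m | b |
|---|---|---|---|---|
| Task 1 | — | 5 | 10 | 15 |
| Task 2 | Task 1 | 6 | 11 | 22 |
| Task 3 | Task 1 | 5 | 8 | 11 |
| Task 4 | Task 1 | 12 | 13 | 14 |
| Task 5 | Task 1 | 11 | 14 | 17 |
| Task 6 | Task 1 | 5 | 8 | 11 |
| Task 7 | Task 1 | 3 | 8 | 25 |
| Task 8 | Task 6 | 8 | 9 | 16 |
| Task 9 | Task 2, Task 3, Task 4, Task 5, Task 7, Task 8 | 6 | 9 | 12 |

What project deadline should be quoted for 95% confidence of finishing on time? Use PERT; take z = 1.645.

41.2 weeks

te_Task 1 = (5 + 4·10 + 15)/6 = 60/6 = 10; σ²_Task 1 = ((15−5)/6)² = 2.778
te_Task 2 = (6 + 4·11 + 22)/6 = 72/6 = 12; σ²_Task 2 = ((22−6)/6)² = 7.111
te_Task 3 = (5 + 4·8 + 11)/6 = 48/6 = 8; σ²_Task 3 = ((11−5)/6)² = 1.000
te_Task 4 = (12 + 4·13 + 14)/6 = 78/6 = 13; σ²_Task 4 = ((14−12)/6)² = 0.111
te_Task 5 = (11 + 4·14 + 17)/6 = 84/6 = 14; σ²_Task 5 = ((17−11)/6)² = 1.000
te_Task 6 = (5 + 4·8 + 11)/6 = 48/6 = 8; σ²_Task 6 = ((11−5)/6)² = 1.000
te_Task 7 = (3 + 4·8 + 25)/6 = 60/6 = 10; σ²_Task 7 = ((25−3)/6)² = 13.444
te_Task 8 = (8 + 4·9 + 16)/6 = 60/6 = 10; σ²_Task 8 = ((16−8)/6)² = 1.778
te_Task 9 = (6 + 4·9 + 12)/6 = 54/6 = 9; σ²_Task 9 = ((12−6)/6)² = 1.000

Forward pass:
ES_Task 1 = 0; EF_Task 1 = 10
ES_Task 2 = 10; EF_Task 2 = 10+12 = 22
ES_Task 3 = 10; EF_Task 3 = 10+8 = 18
ES_Task 4 = 10; EF_Task 4 = 10+13 = 23
ES_Task 5 = 10; EF_Task 5 = 10+14 = 24
ES_Task 6 = 10; EF_Task 6 = 10+8 = 18
ES_Task 7 = 10; EF_Task 7 = 10+10 = 20
ES_Task 8 = 18; EF_Task 8 = 18+10 = 28
ES_Task 9 = max(EF_Task 2=22, EF_Task 3=18, EF_Task 4=23, EF_Task 5=24, EF_Task 7=20, EF_Task 8=28) = 28; EF_Task 9 = 28+9 = 37
Expected project duration μ = 37 weeks. Critical path: Task 1 → Task 6 → Task 8 → Task 9.

Variance along critical path = 2.778 + 1.000 + 1.778 + 1.000 = 6.556; σ = 2.560 weeks.
D = μ + z·σ = 37 + 1.645·2.560 = 41.2 weeks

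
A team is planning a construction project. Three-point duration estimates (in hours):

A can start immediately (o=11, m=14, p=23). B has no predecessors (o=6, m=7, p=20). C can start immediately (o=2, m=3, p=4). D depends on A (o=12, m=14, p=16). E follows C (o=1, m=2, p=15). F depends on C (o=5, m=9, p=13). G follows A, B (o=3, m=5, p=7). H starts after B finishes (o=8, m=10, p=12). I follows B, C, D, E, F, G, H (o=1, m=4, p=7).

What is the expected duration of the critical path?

33 hours

te_A = (11 + 4·14 + 23)/6 = 90/6 = 15
te_B = (6 + 4·7 + 20)/6 = 54/6 = 9
te_C = (2 + 4·3 + 4)/6 = 18/6 = 3
te_D = (12 + 4·14 + 16)/6 = 84/6 = 14
te_E = (1 + 4·2 + 15)/6 = 24/6 = 4
te_F = (5 + 4·9 + 13)/6 = 54/6 = 9
te_G = (3 + 4·5 + 7)/6 = 30/6 = 5
te_H = (8 + 4·10 + 12)/6 = 60/6 = 10
te_I = (1 + 4·4 + 7)/6 = 24/6 = 4

Forward pass:
ES_A = 0; EF_A = 15
ES_B = 0; EF_B = 9
ES_C = 0; EF_C = 3
ES_D = 15; EF_D = 15+14 = 29
ES_E = 3; EF_E = 3+4 = 7
ES_F = 3; EF_F = 3+9 = 12
ES_G = max(EF_A=15, EF_B=9) = 15; EF_G = 15+5 = 20
ES_H = 9; EF_H = 9+10 = 19
ES_I = max(EF_B=9, EF_C=3, EF_D=29, EF_E=7, EF_F=12, EF_G=20, EF_H=19) = 29; EF_I = 29+4 = 33
Expected project duration μ = 33 hours. Critical path: A → D → I.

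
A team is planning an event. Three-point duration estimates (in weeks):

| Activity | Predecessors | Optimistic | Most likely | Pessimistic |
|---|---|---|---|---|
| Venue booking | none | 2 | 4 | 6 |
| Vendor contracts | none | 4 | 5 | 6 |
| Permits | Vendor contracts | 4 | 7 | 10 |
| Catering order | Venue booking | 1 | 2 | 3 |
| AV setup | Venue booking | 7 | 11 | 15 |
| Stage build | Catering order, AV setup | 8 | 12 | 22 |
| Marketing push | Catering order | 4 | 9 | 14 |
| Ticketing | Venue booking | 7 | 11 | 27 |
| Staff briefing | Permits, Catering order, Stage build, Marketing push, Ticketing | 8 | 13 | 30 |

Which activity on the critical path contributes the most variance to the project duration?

te_Venue booking = (2 + 4·4 + 6)/6 = 24/6 = 4; σ²_Venue booking = ((6−2)/6)² = 0.444
te_Vendor contracts = (4 + 4·5 + 6)/6 = 30/6 = 5; σ²_Vendor contracts = ((6−4)/6)² = 0.111
te_Permits = (4 + 4·7 + 10)/6 = 42/6 = 7; σ²_Permits = ((10−4)/6)² = 1.000
te_Catering order = (1 + 4·2 + 3)/6 = 12/6 = 2; σ²_Catering order = ((3−1)/6)² = 0.111
te_AV setup = (7 + 4·11 + 15)/6 = 66/6 = 11; σ²_AV setup = ((15−7)/6)² = 1.778
te_Stage build = (8 + 4·12 + 22)/6 = 78/6 = 13; σ²_Stage build = ((22−8)/6)² = 5.444
te_Marketing push = (4 + 4·9 + 14)/6 = 54/6 = 9; σ²_Marketing push = ((14−4)/6)² = 2.778
te_Ticketing = (7 + 4·11 + 27)/6 = 78/6 = 13; σ²_Ticketing = ((27−7)/6)² = 11.111
te_Staff briefing = (8 + 4·13 + 30)/6 = 90/6 = 15; σ²_Staff briefing = ((30−8)/6)² = 13.444

Forward pass:
ES_Venue booking = 0; EF_Venue booking = 4
ES_Vendor contracts = 0; EF_Vendor contracts = 5
ES_Permits = 5; EF_Permits = 5+7 = 12
ES_Catering order = 4; EF_Catering order = 4+2 = 6
ES_AV setup = 4; EF_AV setup = 4+11 = 15
ES_Stage build = max(EF_Catering order=6, EF_AV setup=15) = 15; EF_Stage build = 15+13 = 28
ES_Marketing push = 6; EF_Marketing push = 6+9 = 15
ES_Ticketing = 4; EF_Ticketing = 4+13 = 17
ES_Staff briefing = max(EF_Permits=12, EF_Catering order=6, EF_Stage build=28, EF_Marketing push=15, EF_Ticketing=17) = 28; EF_Staff briefing = 28+15 = 43
Expected project duration μ = 43 weeks. Critical path: Venue booking → AV setup → Stage build → Staff briefing.

Variances on critical path: σ²_Venue booking=0.444, σ²_AV setup=1.778, σ²_Stage build=5.444, σ²_Staff briefing=13.444.
Largest is σ²_Staff briefing = 13.444.

Staff briefing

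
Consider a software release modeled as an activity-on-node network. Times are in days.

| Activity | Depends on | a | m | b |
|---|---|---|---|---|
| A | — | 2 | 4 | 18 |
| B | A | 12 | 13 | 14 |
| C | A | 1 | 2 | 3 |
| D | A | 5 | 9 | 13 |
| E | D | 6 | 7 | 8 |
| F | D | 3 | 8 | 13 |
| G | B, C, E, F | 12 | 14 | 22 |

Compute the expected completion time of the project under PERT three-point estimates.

te_A = (2 + 4·4 + 18)/6 = 36/6 = 6
te_B = (12 + 4·13 + 14)/6 = 78/6 = 13
te_C = (1 + 4·2 + 3)/6 = 12/6 = 2
te_D = (5 + 4·9 + 13)/6 = 54/6 = 9
te_E = (6 + 4·7 + 8)/6 = 42/6 = 7
te_F = (3 + 4·8 + 13)/6 = 48/6 = 8
te_G = (12 + 4·14 + 22)/6 = 90/6 = 15

Forward pass:
ES_A = 0; EF_A = 6
ES_B = 6; EF_B = 6+13 = 19
ES_C = 6; EF_C = 6+2 = 8
ES_D = 6; EF_D = 6+9 = 15
ES_E = 15; EF_E = 15+7 = 22
ES_F = 15; EF_F = 15+8 = 23
ES_G = max(EF_B=19, EF_C=8, EF_E=22, EF_F=23) = 23; EF_G = 23+15 = 38
Expected project duration μ = 38 days. Critical path: A → D → F → G.

38 days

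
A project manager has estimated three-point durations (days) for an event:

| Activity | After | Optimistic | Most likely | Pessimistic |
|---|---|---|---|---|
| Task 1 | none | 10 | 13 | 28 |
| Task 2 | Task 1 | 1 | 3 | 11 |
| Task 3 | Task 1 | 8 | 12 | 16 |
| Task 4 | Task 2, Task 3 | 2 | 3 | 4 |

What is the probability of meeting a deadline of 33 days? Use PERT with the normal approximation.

0.818

te_Task 1 = (10 + 4·13 + 28)/6 = 90/6 = 15; σ²_Task 1 = ((28−10)/6)² = 9.000
te_Task 2 = (1 + 4·3 + 11)/6 = 24/6 = 4; σ²_Task 2 = ((11−1)/6)² = 2.778
te_Task 3 = (8 + 4·12 + 16)/6 = 72/6 = 12; σ²_Task 3 = ((16−8)/6)² = 1.778
te_Task 4 = (2 + 4·3 + 4)/6 = 18/6 = 3; σ²_Task 4 = ((4−2)/6)² = 0.111

Forward pass:
ES_Task 1 = 0; EF_Task 1 = 15
ES_Task 2 = 15; EF_Task 2 = 15+4 = 19
ES_Task 3 = 15; EF_Task 3 = 15+12 = 27
ES_Task 4 = max(EF_Task 2=19, EF_Task 3=27) = 27; EF_Task 4 = 27+3 = 30
Expected project duration μ = 30 days. Critical path: Task 1 → Task 3 → Task 4.

Variance along critical path = 9.000 + 1.778 + 0.111 = 10.889; σ = √10.889 = 3.300 days.
Z = (33 − 30) / 3.300 = 0.909
P(T ≤ 33) = Φ(0.909) ≈ 0.818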